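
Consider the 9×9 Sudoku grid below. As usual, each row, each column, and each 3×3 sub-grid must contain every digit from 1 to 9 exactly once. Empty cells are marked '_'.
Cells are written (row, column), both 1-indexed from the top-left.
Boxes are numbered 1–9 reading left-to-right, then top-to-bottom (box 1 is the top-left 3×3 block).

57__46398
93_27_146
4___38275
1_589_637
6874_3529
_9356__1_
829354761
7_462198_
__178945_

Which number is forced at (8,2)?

Row 8 already contains {1, 2, 4, 6, 7, 8, 9}.
Column 2 already contains {2, 3, 7, 8, 9}.
Its 3×3 block (box 7) already contains {1, 2, 4, 7, 8, 9}.
The only value from 1–9 not eliminated is 5, so (8,2) = 5.

5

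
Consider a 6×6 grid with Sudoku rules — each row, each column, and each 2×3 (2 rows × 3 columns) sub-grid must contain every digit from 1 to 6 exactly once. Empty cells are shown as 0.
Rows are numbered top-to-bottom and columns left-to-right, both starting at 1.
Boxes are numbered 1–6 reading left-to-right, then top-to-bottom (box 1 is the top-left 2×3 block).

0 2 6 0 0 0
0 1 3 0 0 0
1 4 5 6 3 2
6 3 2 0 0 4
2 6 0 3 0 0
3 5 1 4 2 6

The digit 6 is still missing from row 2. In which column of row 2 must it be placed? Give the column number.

5

Consider where 6 can go in row 2.
r2c1 is out (column 1 already has a 6).
r2c4 is out (column 4 already has a 6).
r2c6 is out (column 6 already has a 6).
So the only cell in row 2 that can hold 6 is r2c5.
That is column 5.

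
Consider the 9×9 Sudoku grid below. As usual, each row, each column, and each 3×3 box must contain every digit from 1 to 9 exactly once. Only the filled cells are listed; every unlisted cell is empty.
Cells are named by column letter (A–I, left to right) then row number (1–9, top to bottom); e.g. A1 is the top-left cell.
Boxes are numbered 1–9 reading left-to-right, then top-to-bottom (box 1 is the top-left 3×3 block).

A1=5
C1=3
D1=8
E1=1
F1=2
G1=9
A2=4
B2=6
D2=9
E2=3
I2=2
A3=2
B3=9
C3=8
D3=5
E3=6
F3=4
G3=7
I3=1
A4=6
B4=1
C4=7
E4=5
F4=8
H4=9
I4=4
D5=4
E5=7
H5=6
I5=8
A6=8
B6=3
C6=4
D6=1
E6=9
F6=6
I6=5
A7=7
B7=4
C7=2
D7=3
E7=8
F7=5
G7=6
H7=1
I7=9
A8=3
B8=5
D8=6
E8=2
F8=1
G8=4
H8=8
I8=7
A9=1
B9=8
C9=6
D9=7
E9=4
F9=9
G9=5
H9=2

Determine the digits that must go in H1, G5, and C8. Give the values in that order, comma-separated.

For H1:
  Row 1 already contains {1, 2, 3, 5, 8, 9}.
  Column H already contains {1, 2, 6, 8, 9}.
  Its 3×3 block (box 3) already contains {1, 2, 7, 9}.
  The only value from 1–9 not eliminated is 4, so H1 = 4.
For G5:
  Consider where 1 can go in box 6.
  G4 is out (row 4 already has a 1).
  G6 is out (row 6 already has a 1).
  H6 is out (row 6 already has a 1).
  So the only cell in box 6 that can hold 1 is G5.
  So G5 = 1.
For C8:
  Row 8 already contains {1, 2, 3, 4, 5, 6, 7, 8}.
  Column C already contains {2, 3, 4, 6, 7, 8}.
  Its 3×3 block (box 7) already contains {1, 2, 3, 4, 5, 6, 7, 8}.
  The only value from 1–9 not eliminated is 9, so C8 = 9.

4,1,9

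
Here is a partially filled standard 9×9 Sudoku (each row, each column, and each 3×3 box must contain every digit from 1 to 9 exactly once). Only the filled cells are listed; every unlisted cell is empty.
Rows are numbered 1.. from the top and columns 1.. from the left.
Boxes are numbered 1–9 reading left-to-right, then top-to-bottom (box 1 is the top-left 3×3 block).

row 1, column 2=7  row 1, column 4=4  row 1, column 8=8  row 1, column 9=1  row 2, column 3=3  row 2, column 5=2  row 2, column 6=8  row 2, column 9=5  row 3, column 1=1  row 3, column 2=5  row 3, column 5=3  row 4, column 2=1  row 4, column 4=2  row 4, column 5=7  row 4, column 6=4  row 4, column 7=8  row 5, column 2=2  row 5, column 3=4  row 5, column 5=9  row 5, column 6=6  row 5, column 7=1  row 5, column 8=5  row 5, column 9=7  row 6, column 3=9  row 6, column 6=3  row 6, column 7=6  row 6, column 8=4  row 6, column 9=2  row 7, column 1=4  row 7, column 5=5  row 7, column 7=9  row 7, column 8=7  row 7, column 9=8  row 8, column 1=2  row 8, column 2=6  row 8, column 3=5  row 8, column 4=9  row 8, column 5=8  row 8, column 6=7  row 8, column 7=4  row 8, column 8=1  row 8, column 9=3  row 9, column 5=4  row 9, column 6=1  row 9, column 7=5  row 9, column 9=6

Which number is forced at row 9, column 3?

Cell row 9, column 3 itself could take any of {7, 8} by direct elimination.
Consider where 7 can go in column 3.
row 1, column 3 is out (row 1 already has a 7).
row 3, column 3 is out (box 1 already has a 7).
row 4, column 3 is out (row 4 already has a 7).
row 7, column 3 is out (row 7 already has a 7).
So the only cell in column 3 that can hold 7 is row 9, column 3.
Therefore row 9, column 3 = 7.

7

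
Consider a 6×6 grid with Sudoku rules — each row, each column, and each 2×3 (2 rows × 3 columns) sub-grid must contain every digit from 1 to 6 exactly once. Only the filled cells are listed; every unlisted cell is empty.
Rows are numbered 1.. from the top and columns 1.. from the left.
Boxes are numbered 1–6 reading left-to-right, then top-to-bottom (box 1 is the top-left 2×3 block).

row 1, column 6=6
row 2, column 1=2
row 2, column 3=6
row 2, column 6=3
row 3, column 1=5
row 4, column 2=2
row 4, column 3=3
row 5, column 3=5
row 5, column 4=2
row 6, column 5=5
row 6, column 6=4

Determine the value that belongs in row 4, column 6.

Cell row 4, column 6 itself could take any of {1, 5} by direct elimination.
Consider where 5 can go in column 6.
row 3, column 6 is out (row 3 already has a 5).
row 5, column 6 is out (row 5 already has a 5).
So the only cell in column 6 that can hold 5 is row 4, column 6.
Therefore row 4, column 6 = 5.

5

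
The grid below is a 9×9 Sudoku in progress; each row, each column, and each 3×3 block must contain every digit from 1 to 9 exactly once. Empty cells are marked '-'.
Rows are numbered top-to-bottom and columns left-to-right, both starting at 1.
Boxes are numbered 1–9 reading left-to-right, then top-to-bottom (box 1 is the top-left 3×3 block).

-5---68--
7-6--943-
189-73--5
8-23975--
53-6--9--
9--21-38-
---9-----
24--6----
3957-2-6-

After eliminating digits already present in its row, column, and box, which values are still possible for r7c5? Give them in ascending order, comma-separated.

3,4,5,8

Row 7 already contains {9}.
Column 5 already contains {1, 6, 7, 9}.
Its 3×3 block (box 8) already contains {2, 6, 7, 9}.
Removing those from 1–9 leaves {3, 4, 5, 8} as the candidates for r7c5.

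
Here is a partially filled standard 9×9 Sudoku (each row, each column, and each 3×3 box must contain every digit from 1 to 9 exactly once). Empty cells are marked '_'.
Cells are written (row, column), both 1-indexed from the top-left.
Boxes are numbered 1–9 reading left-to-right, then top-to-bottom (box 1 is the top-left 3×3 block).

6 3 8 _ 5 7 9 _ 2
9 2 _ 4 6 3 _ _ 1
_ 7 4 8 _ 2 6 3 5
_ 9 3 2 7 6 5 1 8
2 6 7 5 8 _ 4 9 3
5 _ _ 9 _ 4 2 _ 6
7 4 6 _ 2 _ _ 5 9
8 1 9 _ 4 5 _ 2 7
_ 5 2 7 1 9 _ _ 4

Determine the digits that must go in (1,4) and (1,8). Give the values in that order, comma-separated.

1,4

For (1,4):
  Row 1 already contains {2, 3, 5, 6, 7, 8, 9}.
  Column 4 already contains {2, 4, 5, 7, 8, 9}.
  Its 3×3 block (box 2) already contains {2, 3, 4, 5, 6, 7, 8}.
  The only value from 1–9 not eliminated is 1, so (1,4) = 1.
For (1,8):
  Row 1 already contains {2, 3, 5, 6, 7, 8, 9}.
  Column 8 already contains {1, 2, 3, 5, 9}.
  Its 3×3 block (box 3) already contains {1, 2, 3, 5, 6, 9}.
  The only value from 1–9 not eliminated is 4, so (1,8) = 4.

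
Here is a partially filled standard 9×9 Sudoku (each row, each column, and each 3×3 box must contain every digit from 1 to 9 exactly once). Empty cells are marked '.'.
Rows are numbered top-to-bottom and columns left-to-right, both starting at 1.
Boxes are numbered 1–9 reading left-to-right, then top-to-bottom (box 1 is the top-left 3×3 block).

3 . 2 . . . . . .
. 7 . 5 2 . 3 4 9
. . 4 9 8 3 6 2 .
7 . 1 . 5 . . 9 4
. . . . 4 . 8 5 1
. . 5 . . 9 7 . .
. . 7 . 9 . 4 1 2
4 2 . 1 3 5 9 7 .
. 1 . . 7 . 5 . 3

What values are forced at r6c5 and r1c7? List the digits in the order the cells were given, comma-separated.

1,1

For r6c5:
  Consider where 1 can go in box 5.
  r4c4 is out (row 4 already has a 1).
  r4c6 is out (row 4 already has a 1).
  r5c4 is out (row 5 already has a 1).
  r5c6 is out (row 5 already has a 1).
  r6c4 is out (column 4 already has a 1).
  So the only cell in box 5 that can hold 1 is r6c5.
  So r6c5 = 1.
For r1c7:
  Row 1 already contains {2, 3}.
  Column 7 already contains {3, 4, 5, 6, 7, 8, 9}.
  Its 3×3 block (box 3) already contains {2, 3, 4, 6, 9}.
  The only value from 1–9 not eliminated is 1, so r1c7 = 1.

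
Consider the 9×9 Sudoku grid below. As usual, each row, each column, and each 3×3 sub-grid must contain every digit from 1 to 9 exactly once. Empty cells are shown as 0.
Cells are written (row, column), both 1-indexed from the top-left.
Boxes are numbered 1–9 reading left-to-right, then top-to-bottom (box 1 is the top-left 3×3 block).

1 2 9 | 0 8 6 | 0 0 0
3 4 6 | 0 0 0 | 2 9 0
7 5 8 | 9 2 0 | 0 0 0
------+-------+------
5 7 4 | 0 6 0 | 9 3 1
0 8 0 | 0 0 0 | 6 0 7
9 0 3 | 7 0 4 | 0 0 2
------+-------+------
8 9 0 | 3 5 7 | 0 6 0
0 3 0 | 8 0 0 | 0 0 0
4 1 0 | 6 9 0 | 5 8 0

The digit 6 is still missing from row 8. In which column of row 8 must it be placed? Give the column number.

Consider where 6 can go in row 8.
(8,3) is out (column 3 already has a 6). (8,5) is out (column 5 already has a 6). (8,6) is out (column 6 already has a 6). (8,7) is out (column 7 already has a 6). The remaining empty cells in row 8 are similarly blocked.
So the only cell in row 8 that can hold 6 is (8,1).
That is column 1.

1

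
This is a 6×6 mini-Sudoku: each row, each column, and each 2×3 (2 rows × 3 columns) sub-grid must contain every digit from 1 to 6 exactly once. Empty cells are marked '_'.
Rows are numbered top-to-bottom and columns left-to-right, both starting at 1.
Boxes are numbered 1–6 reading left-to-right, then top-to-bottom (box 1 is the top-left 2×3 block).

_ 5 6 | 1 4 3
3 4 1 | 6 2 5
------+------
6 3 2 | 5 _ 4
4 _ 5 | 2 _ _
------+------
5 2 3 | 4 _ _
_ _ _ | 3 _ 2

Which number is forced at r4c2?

1

Row 4 already contains {2, 4, 5}.
Column 2 already contains {2, 3, 4, 5}.
Its 2×3 block (box 3) already contains {2, 3, 4, 5, 6}.
The only value from 1–6 not eliminated is 1, so r4c2 = 1.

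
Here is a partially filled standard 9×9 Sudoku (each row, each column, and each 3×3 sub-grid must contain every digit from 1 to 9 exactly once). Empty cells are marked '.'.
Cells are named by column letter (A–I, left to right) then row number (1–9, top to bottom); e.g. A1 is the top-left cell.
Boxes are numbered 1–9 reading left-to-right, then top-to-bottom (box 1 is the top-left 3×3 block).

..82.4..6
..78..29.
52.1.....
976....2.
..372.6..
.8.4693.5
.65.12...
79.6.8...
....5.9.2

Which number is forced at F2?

Cell F2 itself could take any of {3, 5, 6} by direct elimination.
Consider where 5 can go in row 2.
A2 is out (column A already has a 5).
B2 is out (box 1 already has a 5).
E2 is out (column E already has a 5).
I2 is out (column I already has a 5).
So the only cell in row 2 that can hold 5 is F2.
Therefore F2 = 5.

5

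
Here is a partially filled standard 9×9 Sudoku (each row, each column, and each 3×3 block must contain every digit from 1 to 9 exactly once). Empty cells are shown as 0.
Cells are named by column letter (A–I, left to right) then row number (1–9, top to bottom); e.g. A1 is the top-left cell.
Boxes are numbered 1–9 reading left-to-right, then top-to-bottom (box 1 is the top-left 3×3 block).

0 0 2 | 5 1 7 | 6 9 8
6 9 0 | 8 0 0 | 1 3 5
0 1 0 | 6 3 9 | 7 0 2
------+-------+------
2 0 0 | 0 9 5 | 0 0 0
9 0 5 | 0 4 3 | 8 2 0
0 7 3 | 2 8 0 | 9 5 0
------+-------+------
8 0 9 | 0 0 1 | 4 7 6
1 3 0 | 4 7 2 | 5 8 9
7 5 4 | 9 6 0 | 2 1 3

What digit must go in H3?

4

Row 3 already contains {1, 2, 3, 6, 7, 9}.
Column H already contains {1, 2, 3, 5, 7, 8, 9}.
Its 3×3 block (box 3) already contains {1, 2, 3, 5, 6, 7, 8, 9}.
The only value from 1–9 not eliminated is 4, so H3 = 4.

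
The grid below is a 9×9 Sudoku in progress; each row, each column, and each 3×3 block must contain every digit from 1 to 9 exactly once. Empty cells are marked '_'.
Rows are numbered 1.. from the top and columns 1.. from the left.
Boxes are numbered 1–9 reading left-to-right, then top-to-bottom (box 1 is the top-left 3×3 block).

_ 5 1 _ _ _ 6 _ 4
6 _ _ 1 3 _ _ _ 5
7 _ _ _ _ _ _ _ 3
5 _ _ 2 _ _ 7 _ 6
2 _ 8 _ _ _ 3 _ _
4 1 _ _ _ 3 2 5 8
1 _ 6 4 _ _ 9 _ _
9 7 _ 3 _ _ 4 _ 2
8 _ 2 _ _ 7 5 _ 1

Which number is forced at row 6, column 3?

Cell row 6, column 3 itself could take any of {7, 9} by direct elimination.
Consider where 7 can go in column 3.
row 2, column 3 is out (box 1 already has a 7).
row 3, column 3 is out (row 3 already has a 7).
row 4, column 3 is out (row 4 already has a 7).
row 8, column 3 is out (row 8 already has a 7).
So the only cell in column 3 that can hold 7 is row 6, column 3.
Therefore row 6, column 3 = 7.

7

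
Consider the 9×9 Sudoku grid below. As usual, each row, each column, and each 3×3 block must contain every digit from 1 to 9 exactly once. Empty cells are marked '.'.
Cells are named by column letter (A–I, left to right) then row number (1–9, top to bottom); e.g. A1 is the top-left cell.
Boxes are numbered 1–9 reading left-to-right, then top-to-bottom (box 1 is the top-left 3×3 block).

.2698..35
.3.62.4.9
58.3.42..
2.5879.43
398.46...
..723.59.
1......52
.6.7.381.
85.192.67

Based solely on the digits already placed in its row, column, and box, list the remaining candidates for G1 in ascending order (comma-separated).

Row 1 already contains {2, 3, 5, 6, 8, 9}.
Column G already contains {2, 4, 5, 8}.
Its 3×3 block (box 3) already contains {2, 3, 4, 5, 9}.
Removing those from 1–9 leaves {1, 7} as the candidates for G1.

1,7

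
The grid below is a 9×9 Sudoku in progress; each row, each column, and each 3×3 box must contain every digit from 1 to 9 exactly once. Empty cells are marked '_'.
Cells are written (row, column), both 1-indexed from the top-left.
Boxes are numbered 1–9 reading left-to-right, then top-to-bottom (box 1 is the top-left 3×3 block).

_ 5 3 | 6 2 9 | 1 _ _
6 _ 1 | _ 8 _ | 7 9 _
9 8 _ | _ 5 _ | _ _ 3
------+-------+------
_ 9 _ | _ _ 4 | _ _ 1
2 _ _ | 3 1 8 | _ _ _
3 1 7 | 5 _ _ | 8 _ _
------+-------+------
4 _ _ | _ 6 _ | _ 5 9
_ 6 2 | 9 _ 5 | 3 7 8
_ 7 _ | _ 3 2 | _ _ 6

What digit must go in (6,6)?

Row 6 already contains {1, 3, 5, 7, 8}.
Column 6 already contains {2, 4, 5, 8, 9}.
Its 3×3 block (box 5) already contains {1, 3, 4, 5, 8}.
The only value from 1–9 not eliminated is 6, so (6,6) = 6.

6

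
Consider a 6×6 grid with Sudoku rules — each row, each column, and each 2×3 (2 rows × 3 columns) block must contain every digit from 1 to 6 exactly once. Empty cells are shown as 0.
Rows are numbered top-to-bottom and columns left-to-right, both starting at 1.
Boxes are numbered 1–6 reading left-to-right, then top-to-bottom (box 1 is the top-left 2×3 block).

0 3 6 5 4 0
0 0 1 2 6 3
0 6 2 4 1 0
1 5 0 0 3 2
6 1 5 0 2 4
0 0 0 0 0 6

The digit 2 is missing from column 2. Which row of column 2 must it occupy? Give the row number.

6

Consider where 2 can go in column 2.
r2c2 is out (row 2 already has a 2).
So the only cell in column 2 that can hold 2 is r6c2.
That is row 6.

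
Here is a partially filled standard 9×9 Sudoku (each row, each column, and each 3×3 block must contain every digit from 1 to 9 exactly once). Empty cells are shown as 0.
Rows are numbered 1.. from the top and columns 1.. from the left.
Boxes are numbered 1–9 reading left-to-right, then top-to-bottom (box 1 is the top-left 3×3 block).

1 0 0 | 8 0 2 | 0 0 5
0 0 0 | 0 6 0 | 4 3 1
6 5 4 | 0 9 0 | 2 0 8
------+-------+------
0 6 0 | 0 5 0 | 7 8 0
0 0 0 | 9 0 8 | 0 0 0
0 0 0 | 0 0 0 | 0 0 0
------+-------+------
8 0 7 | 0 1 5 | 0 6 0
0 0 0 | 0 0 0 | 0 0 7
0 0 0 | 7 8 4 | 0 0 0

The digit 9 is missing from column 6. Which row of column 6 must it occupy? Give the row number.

8

Consider where 9 can go in column 6.
row 2, column 6 is out (box 2 already has a 9).
row 3, column 6 is out (row 3 already has a 9).
row 4, column 6 is out (box 5 already has a 9).
row 6, column 6 is out (box 5 already has a 9).
So the only cell in column 6 that can hold 9 is row 8, column 6.
That is row 8.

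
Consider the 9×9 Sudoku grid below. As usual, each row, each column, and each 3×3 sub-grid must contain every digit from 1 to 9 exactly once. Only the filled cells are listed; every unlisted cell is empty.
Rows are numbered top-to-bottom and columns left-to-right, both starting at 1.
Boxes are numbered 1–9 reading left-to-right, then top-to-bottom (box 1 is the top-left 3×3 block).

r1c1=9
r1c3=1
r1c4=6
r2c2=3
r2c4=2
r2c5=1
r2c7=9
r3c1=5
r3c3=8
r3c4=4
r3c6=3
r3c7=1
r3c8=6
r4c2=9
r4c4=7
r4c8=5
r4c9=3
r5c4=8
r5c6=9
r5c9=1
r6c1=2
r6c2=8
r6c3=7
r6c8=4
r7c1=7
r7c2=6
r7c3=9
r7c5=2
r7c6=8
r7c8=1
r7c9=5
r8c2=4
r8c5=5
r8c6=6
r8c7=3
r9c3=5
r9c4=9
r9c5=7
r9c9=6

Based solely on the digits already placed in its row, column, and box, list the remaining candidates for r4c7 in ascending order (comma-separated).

2,6,8

Row 4 already contains {3, 5, 7, 9}.
Column 7 already contains {1, 3, 9}.
Its 3×3 block (box 6) already contains {1, 3, 4, 5}.
Removing those from 1–9 leaves {2, 6, 8} as the candidates for r4c7.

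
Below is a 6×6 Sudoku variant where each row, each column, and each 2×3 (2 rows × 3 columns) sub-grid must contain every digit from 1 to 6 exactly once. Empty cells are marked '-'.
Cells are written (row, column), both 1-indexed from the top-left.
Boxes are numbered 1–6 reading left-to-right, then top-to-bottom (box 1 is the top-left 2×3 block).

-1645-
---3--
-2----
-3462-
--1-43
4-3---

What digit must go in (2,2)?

4

Cell (2,2) itself could take any of {4, 5} by direct elimination.
Consider where 4 can go in row 2.
(2,1) is out (column 1 already has a 4).
(2,3) is out (column 3 already has a 4).
(2,5) is out (column 5 already has a 4).
(2,6) is out (box 2 already has a 4).
So the only cell in row 2 that can hold 4 is (2,2).
Therefore (2,2) = 4.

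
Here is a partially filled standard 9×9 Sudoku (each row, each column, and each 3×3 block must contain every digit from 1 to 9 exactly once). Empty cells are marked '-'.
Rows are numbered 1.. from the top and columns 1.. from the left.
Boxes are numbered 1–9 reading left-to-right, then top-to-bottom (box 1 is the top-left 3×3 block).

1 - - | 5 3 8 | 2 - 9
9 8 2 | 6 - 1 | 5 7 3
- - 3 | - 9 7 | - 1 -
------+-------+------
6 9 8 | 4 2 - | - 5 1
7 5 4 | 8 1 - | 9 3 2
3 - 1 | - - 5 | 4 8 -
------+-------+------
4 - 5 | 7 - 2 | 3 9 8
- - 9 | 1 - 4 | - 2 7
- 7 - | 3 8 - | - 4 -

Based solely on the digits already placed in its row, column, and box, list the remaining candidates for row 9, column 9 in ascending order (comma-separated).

Row 9 already contains {3, 4, 7, 8}.
Column 9 already contains {1, 2, 3, 7, 8, 9}.
Its 3×3 block (box 9) already contains {2, 3, 4, 7, 8, 9}.
Removing those from 1–9 leaves {5, 6} as the candidates for row 9, column 9.

5,6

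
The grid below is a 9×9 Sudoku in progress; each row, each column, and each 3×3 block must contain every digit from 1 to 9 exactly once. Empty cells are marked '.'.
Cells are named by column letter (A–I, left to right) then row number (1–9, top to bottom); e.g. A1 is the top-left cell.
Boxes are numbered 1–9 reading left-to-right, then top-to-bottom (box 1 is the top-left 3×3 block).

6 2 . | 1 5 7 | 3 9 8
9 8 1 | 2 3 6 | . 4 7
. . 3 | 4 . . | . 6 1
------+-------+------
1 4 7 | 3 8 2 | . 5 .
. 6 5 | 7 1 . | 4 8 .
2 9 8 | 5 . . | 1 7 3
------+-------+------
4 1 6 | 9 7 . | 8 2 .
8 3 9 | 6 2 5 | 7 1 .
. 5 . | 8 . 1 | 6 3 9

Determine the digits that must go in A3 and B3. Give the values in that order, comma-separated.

For A3:
  Consider where 5 can go in box 1.
  C1 is out (row 1 already has a 5).
  B3 is out (column B already has a 5).
  So the only cell in box 1 that can hold 5 is A3.
  So A3 = 5.
For B3:
  Row 3 already contains {1, 3, 4, 6}.
  Column B already contains {1, 2, 3, 4, 5, 6, 8, 9}.
  Its 3×3 block (box 1) already contains {1, 2, 3, 6, 8, 9}.
  The only value from 1–9 not eliminated is 7, so B3 = 7.

5,7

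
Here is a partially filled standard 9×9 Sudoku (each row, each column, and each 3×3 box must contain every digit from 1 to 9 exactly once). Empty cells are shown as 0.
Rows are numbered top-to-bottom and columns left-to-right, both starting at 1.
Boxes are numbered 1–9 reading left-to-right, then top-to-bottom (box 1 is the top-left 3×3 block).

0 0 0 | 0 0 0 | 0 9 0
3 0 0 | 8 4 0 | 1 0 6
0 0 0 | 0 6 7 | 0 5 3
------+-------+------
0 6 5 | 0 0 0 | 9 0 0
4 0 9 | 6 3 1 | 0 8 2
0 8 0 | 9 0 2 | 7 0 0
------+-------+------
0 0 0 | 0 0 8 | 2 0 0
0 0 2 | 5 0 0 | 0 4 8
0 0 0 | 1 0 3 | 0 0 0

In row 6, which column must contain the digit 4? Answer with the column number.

Consider where 4 can go in row 6.
R6C1 is out (column 1 already has a 4).
R6C3 is out (box 4 already has a 4).
R6C5 is out (column 5 already has a 4).
R6C8 is out (column 8 already has a 4).
So the only cell in row 6 that can hold 4 is R6C9.
That is column 9.

9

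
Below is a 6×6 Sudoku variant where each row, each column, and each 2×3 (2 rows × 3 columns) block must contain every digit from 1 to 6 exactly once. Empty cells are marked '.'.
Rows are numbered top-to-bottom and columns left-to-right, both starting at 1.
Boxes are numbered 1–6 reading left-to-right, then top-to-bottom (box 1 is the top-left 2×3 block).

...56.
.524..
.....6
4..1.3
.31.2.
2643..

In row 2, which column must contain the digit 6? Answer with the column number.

1

Consider where 6 can go in row 2.
R2C5 is out (column 5 already has a 6).
R2C6 is out (column 6 already has a 6).
So the only cell in row 2 that can hold 6 is R2C1.
That is column 1.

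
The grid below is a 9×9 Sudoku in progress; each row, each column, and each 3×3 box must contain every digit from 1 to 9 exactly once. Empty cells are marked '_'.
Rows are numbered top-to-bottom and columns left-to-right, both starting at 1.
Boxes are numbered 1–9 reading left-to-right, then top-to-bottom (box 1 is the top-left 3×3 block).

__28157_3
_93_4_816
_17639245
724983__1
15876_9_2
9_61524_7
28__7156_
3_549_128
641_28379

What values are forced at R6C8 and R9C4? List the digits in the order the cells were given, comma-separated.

8,5

For R6C8:
  Consider where 8 can go in column 8.
  R1C8 is out (row 1 already has a 8).
  R4C8 is out (row 4 already has a 8).
  R5C8 is out (row 5 already has a 8).
  So the only cell in column 8 that can hold 8 is R6C8.
  So R6C8 = 8.
For R9C4:
  Row 9 already contains {1, 2, 3, 4, 6, 7, 8, 9}.
  Column 4 already contains {1, 4, 6, 7, 8, 9}.
  Its 3×3 block (box 8) already contains {1, 2, 4, 7, 8, 9}.
  The only value from 1–9 not eliminated is 5, so R9C4 = 5.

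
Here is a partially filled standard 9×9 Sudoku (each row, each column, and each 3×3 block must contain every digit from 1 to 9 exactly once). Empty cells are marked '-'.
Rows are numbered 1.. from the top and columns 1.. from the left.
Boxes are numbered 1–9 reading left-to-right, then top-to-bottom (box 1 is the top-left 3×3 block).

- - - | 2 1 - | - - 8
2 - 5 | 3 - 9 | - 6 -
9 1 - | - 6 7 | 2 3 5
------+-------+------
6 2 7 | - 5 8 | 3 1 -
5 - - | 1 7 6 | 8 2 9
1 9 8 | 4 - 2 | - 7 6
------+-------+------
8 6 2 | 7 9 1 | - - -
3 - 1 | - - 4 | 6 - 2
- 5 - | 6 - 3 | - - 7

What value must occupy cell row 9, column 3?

Cell row 9, column 3 itself could take any of {4, 9} by direct elimination.
Consider where 9 can go in box 7.
row 8, column 2 is out (column 2 already has a 9).
row 9, column 1 is out (column 1 already has a 9).
So the only cell in box 7 that can hold 9 is row 9, column 3.
Therefore row 9, column 3 = 9.

9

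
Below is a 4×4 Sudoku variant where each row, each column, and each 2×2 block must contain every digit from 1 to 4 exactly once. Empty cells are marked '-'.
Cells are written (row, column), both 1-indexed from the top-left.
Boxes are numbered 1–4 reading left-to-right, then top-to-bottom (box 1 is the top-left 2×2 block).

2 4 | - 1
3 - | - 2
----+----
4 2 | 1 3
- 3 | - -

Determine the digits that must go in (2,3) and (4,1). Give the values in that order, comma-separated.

For (2,3):
  Row 2 already contains {2, 3}.
  Column 3 already contains {1}.
  Its 2×2 block (box 2) already contains {1, 2}.
  The only value from 1–4 not eliminated is 4, so (2,3) = 4.
For (4,1):
  Row 4 already contains {3}.
  Column 1 already contains {2, 3, 4}.
  Its 2×2 block (box 3) already contains {2, 3, 4}.
  The only value from 1–4 not eliminated is 1, so (4,1) = 1.

4,1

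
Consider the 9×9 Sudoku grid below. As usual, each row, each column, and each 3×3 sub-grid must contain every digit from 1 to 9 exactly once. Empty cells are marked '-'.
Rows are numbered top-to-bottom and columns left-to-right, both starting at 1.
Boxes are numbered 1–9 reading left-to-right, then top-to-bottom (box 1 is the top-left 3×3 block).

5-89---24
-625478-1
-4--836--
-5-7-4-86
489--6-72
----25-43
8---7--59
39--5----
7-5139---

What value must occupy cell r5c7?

Cell r5c7 itself could take any of {1, 5} by direct elimination.
Consider where 5 can go in row 5.
r5c4 is out (column 4 already has a 5).
r5c5 is out (column 5 already has a 5).
So the only cell in row 5 that can hold 5 is r5c7.
Therefore r5c7 = 5.

5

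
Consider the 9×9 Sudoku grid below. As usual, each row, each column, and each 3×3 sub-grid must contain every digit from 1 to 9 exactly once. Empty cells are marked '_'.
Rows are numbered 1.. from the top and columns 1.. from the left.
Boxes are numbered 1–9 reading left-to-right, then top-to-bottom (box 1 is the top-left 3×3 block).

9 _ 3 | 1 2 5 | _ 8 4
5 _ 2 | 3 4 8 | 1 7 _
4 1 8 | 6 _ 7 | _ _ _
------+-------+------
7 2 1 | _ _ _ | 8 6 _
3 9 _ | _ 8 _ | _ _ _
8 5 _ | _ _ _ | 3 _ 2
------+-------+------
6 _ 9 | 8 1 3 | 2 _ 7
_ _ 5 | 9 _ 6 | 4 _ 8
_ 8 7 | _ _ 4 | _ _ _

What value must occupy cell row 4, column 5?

Cell row 4, column 5 itself could take any of {3, 5, 9} by direct elimination.
Consider where 3 can go in column 5.
row 3, column 5 is out (box 2 already has a 3).
row 6, column 5 is out (row 6 already has a 3).
row 8, column 5 is out (box 8 already has a 3).
row 9, column 5 is out (box 8 already has a 3).
So the only cell in column 5 that can hold 3 is row 4, column 5.
Therefore row 4, column 5 = 3.

3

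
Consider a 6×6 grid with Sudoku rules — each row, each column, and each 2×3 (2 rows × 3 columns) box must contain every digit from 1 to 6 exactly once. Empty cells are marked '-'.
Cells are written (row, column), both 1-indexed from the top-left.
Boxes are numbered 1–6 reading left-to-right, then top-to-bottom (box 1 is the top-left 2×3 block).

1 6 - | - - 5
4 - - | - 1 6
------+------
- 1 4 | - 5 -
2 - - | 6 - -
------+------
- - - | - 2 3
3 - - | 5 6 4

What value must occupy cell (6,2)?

Row 6 already contains {3, 4, 5, 6}.
Column 2 already contains {1, 6}.
Its 2×3 block (box 5) already contains {3}.
The only value from 1–6 not eliminated is 2, so (6,2) = 2.

2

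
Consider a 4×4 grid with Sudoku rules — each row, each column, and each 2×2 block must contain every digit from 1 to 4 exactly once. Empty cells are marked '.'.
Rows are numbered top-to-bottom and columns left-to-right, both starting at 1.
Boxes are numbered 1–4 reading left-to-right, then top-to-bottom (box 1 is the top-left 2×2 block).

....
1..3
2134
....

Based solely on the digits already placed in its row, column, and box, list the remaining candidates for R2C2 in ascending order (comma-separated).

2,4

Row 2 already contains {1, 3}.
Column 2 already contains {1}.
Its 2×2 block (box 1) already contains {1}.
Removing those from 1–4 leaves {2, 4} as the candidates for R2C2.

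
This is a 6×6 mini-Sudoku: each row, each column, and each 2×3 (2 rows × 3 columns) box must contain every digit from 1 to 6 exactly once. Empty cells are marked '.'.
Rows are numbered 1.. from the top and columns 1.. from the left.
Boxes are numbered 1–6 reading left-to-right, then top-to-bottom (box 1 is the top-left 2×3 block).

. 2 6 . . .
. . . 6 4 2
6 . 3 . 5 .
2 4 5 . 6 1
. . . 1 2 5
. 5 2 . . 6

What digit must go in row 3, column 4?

2

Cell row 3, column 4 itself could take any of {2, 4} by direct elimination.
Consider where 2 can go in row 3.
row 3, column 2 is out (column 2 already has a 2).
row 3, column 6 is out (column 6 already has a 2).
So the only cell in row 3 that can hold 2 is row 3, column 4.
Therefore row 3, column 4 = 2.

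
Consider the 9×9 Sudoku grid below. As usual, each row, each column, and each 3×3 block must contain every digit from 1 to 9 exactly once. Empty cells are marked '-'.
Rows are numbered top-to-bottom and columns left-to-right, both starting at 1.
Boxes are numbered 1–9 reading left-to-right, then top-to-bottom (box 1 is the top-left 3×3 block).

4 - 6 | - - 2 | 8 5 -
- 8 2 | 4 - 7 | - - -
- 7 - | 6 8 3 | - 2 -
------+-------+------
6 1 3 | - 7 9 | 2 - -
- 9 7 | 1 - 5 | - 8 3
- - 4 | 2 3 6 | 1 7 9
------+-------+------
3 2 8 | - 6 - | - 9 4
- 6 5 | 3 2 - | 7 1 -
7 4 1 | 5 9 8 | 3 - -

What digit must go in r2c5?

Cell r2c5 itself could take any of {1, 5} by direct elimination.
Consider where 5 can go in column 5.
r1c5 is out (row 1 already has a 5).
r5c5 is out (row 5 already has a 5).
So the only cell in column 5 that can hold 5 is r2c5.
Therefore r2c5 = 5.

5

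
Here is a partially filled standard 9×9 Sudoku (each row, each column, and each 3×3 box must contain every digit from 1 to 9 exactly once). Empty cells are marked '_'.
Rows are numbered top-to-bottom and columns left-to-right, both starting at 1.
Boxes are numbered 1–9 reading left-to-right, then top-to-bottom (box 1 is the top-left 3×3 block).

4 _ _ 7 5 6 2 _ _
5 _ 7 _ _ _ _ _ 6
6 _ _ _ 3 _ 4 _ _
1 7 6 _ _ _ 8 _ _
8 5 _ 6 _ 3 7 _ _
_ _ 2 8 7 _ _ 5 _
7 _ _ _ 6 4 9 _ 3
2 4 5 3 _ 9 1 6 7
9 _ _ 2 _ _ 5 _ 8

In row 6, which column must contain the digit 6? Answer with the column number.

Consider where 6 can go in row 6.
r6c1 is out (column 1 already has a 6).
r6c2 is out (box 4 already has a 6).
r6c6 is out (column 6 already has a 6).
r6c9 is out (column 9 already has a 6).
So the only cell in row 6 that can hold 6 is r6c7.
That is column 7.

7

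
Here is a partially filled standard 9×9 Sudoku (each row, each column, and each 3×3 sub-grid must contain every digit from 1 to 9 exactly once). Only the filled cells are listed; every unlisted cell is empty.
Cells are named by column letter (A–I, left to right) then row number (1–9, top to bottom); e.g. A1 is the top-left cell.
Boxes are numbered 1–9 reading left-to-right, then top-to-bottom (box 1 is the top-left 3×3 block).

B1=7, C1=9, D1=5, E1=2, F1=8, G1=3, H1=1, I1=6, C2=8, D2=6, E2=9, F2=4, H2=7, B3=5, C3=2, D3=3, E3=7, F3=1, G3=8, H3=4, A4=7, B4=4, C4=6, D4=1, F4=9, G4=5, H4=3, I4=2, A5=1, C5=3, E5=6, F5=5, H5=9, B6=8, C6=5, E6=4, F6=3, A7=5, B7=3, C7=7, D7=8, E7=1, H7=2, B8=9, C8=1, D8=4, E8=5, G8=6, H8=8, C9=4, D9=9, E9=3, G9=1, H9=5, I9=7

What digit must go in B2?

1

Row 2 already contains {4, 6, 7, 8, 9}.
Column B already contains {3, 4, 5, 7, 8, 9}.
Its 3×3 block (box 1) already contains {2, 5, 7, 8, 9}.
The only value from 1–9 not eliminated is 1, so B2 = 1.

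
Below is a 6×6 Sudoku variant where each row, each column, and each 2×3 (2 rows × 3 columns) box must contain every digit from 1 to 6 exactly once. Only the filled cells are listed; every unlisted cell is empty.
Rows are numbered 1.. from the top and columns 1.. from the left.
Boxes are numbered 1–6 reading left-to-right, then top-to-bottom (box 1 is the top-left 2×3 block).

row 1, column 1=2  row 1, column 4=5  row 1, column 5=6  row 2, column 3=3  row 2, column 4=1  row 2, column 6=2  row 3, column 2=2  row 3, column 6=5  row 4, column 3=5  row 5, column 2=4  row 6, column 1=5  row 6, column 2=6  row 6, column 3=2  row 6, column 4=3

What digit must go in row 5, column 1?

Cell row 5, column 1 itself could take any of {1, 3} by direct elimination.
Consider where 3 can go in row 5.
row 5, column 3 is out (column 3 already has a 3).
row 5, column 4 is out (column 4 already has a 3).
row 5, column 5 is out (box 6 already has a 3).
row 5, column 6 is out (box 6 already has a 3).
So the only cell in row 5 that can hold 3 is row 5, column 1.
Therefore row 5, column 1 = 3.

3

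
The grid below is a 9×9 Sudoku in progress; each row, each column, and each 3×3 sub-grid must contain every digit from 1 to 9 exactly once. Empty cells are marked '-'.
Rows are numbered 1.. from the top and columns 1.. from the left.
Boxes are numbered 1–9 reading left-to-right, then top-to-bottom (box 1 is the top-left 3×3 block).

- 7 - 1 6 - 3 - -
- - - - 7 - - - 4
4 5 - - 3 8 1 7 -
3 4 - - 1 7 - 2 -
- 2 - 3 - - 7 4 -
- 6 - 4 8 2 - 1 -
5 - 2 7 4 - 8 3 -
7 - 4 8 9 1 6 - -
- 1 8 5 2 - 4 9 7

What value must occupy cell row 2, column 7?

Cell row 2, column 7 itself could take any of {2, 5, 9} by direct elimination.
Consider where 2 can go in column 7.
row 4, column 7 is out (row 4 already has a 2).
row 6, column 7 is out (row 6 already has a 2).
So the only cell in column 7 that can hold 2 is row 2, column 7.
Therefore row 2, column 7 = 2.

2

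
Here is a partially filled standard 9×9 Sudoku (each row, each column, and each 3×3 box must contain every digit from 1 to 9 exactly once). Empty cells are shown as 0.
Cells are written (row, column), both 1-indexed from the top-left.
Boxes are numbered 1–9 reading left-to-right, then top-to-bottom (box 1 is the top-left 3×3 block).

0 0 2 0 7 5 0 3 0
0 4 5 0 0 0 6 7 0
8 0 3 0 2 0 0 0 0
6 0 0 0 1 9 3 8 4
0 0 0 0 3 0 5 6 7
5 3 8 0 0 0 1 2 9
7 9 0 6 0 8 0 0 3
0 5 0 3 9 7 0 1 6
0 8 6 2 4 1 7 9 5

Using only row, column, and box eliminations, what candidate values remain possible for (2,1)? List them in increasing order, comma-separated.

1,9

Row 2 already contains {4, 5, 6, 7}.
Column 1 already contains {5, 6, 7, 8}.
Its 3×3 block (box 1) already contains {2, 3, 4, 5, 8}.
Removing those from 1–9 leaves {1, 9} as the candidates for (2,1).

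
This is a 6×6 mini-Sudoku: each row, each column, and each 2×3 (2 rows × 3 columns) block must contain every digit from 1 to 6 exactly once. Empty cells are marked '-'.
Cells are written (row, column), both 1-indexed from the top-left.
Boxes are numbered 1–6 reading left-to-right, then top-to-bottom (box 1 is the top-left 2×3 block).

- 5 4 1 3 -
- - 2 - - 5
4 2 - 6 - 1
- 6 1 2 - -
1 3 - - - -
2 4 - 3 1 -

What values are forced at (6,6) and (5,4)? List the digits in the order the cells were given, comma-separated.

For (6,6):
  Row 6 already contains {1, 2, 3, 4}.
  Column 6 already contains {1, 5}.
  Its 2×3 block (box 6) already contains {1, 3}.
  The only value from 1–6 not eliminated is 6, so (6,6) = 6.
For (5,4):
  Consider where 5 can go in column 4.
  (2,4) is out (row 2 already has a 5).
  So the only cell in column 4 that can hold 5 is (5,4).
  So (5,4) = 5.

6,5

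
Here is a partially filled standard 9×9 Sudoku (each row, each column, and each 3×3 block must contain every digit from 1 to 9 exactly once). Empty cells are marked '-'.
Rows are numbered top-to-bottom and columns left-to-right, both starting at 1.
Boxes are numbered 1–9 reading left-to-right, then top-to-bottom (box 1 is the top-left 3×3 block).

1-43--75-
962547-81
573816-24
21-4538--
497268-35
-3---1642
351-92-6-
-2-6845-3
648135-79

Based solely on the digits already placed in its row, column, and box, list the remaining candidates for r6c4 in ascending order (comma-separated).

Row 6 already contains {1, 2, 3, 4, 6}.
Column 4 already contains {1, 2, 3, 4, 5, 6, 8}.
Its 3×3 block (box 5) already contains {1, 2, 3, 4, 5, 6, 8}.
Removing those from 1–9 leaves {7, 9} as the candidates for r6c4.

7,9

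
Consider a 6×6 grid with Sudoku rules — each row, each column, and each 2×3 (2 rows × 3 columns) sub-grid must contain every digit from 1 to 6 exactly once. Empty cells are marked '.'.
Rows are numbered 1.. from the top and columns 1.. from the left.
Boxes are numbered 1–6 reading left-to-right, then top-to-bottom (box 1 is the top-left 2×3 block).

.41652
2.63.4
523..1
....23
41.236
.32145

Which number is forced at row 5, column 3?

5

Row 5 already contains {1, 2, 3, 4, 6}.
Column 3 already contains {1, 2, 3, 6}.
Its 2×3 block (box 5) already contains {1, 2, 3, 4}.
The only value from 1–6 not eliminated is 5, so row 5, column 3 = 5.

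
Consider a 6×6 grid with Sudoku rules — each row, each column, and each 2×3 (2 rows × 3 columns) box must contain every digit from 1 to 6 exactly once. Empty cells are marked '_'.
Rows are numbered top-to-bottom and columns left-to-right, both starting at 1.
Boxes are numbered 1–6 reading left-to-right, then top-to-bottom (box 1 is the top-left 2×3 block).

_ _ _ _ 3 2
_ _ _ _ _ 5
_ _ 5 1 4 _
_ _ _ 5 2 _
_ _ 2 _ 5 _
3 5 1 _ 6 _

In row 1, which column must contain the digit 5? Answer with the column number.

1

Consider where 5 can go in row 1.
R1C2 is out (column 2 already has a 5).
R1C3 is out (column 3 already has a 5).
R1C4 is out (column 4 already has a 5).
So the only cell in row 1 that can hold 5 is R1C1.
That is column 1.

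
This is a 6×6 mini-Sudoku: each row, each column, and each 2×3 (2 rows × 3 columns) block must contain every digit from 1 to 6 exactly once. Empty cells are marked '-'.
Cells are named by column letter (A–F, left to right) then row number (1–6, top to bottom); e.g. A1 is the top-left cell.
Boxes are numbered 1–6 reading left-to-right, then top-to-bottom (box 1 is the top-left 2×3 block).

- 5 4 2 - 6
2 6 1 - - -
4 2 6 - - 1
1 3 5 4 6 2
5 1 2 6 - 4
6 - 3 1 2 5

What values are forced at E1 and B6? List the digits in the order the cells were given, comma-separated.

1,4

For E1:
  Consider where 1 can go in box 2.
  D2 is out (row 2 already has a 1).
  E2 is out (row 2 already has a 1).
  F2 is out (row 2 already has a 1).
  So the only cell in box 2 that can hold 1 is E1.
  So E1 = 1.
For B6:
  Row 6 already contains {1, 2, 3, 5, 6}.
  Column B already contains {1, 2, 3, 5, 6}.
  Its 2×3 block (box 5) already contains {1, 2, 3, 5, 6}.
  The only value from 1–6 not eliminated is 4, so B6 = 4.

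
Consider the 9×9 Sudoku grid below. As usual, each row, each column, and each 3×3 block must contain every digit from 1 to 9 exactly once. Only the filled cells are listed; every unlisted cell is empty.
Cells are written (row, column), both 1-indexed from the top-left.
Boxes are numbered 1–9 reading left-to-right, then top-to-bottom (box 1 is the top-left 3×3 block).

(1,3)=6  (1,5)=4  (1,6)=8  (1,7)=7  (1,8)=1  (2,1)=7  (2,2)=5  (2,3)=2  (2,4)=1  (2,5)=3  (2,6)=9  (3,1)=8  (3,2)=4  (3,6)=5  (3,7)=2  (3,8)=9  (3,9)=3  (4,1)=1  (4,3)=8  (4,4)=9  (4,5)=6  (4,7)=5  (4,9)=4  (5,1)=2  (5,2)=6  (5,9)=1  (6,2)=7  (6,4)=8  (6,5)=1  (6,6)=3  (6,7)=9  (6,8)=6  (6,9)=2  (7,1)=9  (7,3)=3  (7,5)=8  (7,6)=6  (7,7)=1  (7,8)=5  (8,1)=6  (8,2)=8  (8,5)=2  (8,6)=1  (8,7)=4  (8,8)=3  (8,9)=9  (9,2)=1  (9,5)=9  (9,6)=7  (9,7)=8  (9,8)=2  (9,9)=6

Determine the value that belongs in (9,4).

Cell (9,4) itself could take any of {3, 4, 5} by direct elimination.
Consider where 3 can go in column 4.
(1,4) is out (box 2 already has a 3).
(3,4) is out (row 3 already has a 3).
(5,4) is out (box 5 already has a 3).
(7,4) is out (row 7 already has a 3).
(8,4) is out (row 8 already has a 3).
So the only cell in column 4 that can hold 3 is (9,4).
Therefore (9,4) = 3.

3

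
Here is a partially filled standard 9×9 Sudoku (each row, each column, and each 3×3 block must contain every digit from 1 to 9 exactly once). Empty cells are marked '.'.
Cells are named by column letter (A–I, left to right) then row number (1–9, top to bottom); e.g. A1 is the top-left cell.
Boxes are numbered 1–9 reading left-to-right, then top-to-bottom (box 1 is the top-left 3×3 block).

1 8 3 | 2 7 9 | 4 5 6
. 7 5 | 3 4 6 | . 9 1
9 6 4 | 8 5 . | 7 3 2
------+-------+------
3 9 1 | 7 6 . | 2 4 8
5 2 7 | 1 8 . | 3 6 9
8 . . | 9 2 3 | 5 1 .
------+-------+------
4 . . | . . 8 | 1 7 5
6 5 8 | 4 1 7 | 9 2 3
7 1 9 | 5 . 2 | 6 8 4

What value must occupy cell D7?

Row 7 already contains {1, 4, 5, 7, 8}.
Column D already contains {1, 2, 3, 4, 5, 7, 8, 9}.
Its 3×3 block (box 8) already contains {1, 2, 4, 5, 7, 8}.
The only value from 1–9 not eliminated is 6, so D7 = 6.

6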